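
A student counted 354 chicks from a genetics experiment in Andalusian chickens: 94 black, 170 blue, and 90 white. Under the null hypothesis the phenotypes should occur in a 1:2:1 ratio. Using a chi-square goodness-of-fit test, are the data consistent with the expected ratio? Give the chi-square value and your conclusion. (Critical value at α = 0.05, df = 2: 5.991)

Total ratio parts = 4. Expected numbers out of 354:
  black: 354 × 1/4 = 88.5
  blue: 354 × 2/4 = 177
  white: 354 × 1/4 = 88.5
χ² = Σ (O − E)² / E
  black: (94 − 88.5)² / 88.5 = 0.3418
  blue: (170 − 177)² / 177 = 0.2768
  white: (90 − 88.5)² / 88.5 = 0.0254
χ² = 0.3418 + 0.2768 + 0.0254 = 0.644
Degrees of freedom = 3 − 1 = 2; critical value at α = 0.05 is 5.991.
Since 0.644 < 5.991, we fail to reject the null hypothesis — the data are consistent with the 1:2:1 ratio.

0.644; consistent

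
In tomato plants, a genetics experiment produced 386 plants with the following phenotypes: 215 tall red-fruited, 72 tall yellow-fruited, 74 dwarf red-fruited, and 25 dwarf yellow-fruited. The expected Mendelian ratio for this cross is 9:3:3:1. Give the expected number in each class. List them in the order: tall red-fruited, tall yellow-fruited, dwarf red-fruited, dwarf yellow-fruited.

Total ratio parts = 16. Expected numbers out of 386:
  tall red-fruited: 386 × 9/16 = 217.125
  tall yellow-fruited: 386 × 3/16 = 72.375
  dwarf red-fruited: 386 × 3/16 = 72.375
  dwarf yellow-fruited: 386 × 1/16 = 24.125

217.125, 72.375, 72.375, 24.125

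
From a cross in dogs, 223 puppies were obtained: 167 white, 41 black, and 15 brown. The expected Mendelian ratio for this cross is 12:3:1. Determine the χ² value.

Expected counts for N = 223 under a 12:3:1 ratio (total parts = 16):
  white: 223 × 12/16 = 167.25
  black: 223 × 3/16 = 41.8125
  brown: 223 × 1/16 = 13.9375
χ² = Σ (O − E)² / E
  white: (167 − 167.25)² / 167.25 = 0.0004
  black: (41 − 41.8125)² / 41.8125 = 0.0158
  brown: (15 − 13.9375)² / 13.9375 = 0.0810
χ² = 0.0004 + 0.0158 + 0.0810 = 0.0972 ≈ 0.097

0.097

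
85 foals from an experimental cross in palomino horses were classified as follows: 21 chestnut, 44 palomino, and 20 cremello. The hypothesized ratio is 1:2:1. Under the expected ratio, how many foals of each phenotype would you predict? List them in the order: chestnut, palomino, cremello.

21.25, 42.5, 21.25

Total ratio parts = 4. Expected numbers out of 85:
  chestnut: 85 × 1/4 = 21.25
  palomino: 85 × 2/4 = 42.5
  cremello: 85 × 1/4 = 21.25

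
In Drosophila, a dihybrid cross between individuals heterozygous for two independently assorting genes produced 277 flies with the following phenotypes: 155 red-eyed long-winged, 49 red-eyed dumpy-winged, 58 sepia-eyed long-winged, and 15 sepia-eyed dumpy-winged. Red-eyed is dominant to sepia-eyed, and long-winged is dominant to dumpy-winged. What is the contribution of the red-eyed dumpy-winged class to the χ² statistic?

A dihybrid F₂ with independent assortment and complete dominance at both loci gives a 9:3:3:1 phenotypic ratio.
Expected counts for N = 277 under a 9:3:3:1 ratio (total parts = 16):
  red-eyed long-winged: 277 × 9/16 = 155.8125
  red-eyed dumpy-winged: 277 × 3/16 = 51.9375
  sepia-eyed long-winged: 277 × 3/16 = 51.9375
  sepia-eyed dumpy-winged: 277 × 1/16 = 17.3125
Contribution of red-eyed dumpy-winged: (49 − 51.9375)² / 51.9375 = 0.1661

0.166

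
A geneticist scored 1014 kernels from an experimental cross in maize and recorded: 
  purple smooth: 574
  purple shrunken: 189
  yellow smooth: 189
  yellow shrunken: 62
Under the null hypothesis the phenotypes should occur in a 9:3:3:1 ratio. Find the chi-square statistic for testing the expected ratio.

0.066

Under the 9:3:3:1 hypothesis (Σ ratio = 16, N = 1014):
  purple smooth: 1014 × 9/16 = 570.375
  purple shrunken: 1014 × 3/16 = 190.125
  yellow smooth: 1014 × 3/16 = 190.125
  yellow shrunken: 1014 × 1/16 = 63.375
χ² = Σ (O − E)² / E
  purple smooth: (574 − 570.375)² / 570.375 = 0.0230
  purple shrunken: (189 − 190.125)² / 190.125 = 0.0067
  yellow smooth: (189 − 190.125)² / 190.125 = 0.0067
  yellow shrunken: (62 − 63.375)² / 63.375 = 0.0298
χ² = 0.0230 + 0.0067 + 0.0067 + 0.0298 = 0.0662 ≈ 0.066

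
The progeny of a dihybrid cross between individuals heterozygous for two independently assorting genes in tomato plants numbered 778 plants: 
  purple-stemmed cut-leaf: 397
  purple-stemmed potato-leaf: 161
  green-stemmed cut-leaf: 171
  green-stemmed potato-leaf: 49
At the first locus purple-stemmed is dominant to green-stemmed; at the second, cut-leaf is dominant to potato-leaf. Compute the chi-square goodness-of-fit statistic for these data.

A dihybrid F₂ with independent assortment and complete dominance at both loci gives a 9:3:3:1 phenotypic ratio.
Expected counts for N = 778 under a 9:3:3:1 ratio (total parts = 16):
  purple-stemmed cut-leaf: 778 × 9/16 = 437.625
  purple-stemmed potato-leaf: 778 × 3/16 = 145.875
  green-stemmed cut-leaf: 778 × 3/16 = 145.875
  green-stemmed potato-leaf: 778 × 1/16 = 48.625
χ² = Σ (O − E)² / E
  purple-stemmed cut-leaf: (397 − 437.625)² / 437.625 = 3.7712
  purple-stemmed potato-leaf: (161 − 145.875)² / 145.875 = 1.5682
  green-stemmed cut-leaf: (171 − 145.875)² / 145.875 = 4.3274
  green-stemmed potato-leaf: (49 − 48.625)² / 48.625 = 0.0029
χ² = 3.7712 + 1.5682 + 4.3274 + 0.0029 = 9.6697 ≈ 9.670

9.670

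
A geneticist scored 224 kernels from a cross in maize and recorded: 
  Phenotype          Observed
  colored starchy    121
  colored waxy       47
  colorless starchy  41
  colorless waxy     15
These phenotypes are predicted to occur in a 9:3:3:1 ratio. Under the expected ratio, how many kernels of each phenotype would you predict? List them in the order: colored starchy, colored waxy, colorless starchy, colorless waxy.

126, 42, 42, 14

Expected counts for N = 224 under a 9:3:3:1 ratio (total parts = 16):
  colored starchy: 224 × 9/16 = 126
  colored waxy: 224 × 3/16 = 42
  colorless starchy: 224 × 3/16 = 42
  colorless waxy: 224 × 1/16 = 14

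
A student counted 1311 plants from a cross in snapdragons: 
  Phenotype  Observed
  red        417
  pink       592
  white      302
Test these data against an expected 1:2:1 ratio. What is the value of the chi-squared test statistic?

Expected counts for N = 1311 under a 1:2:1 ratio (total parts = 4):
  red: 1311 × 1/4 = 327.75
  pink: 1311 × 2/4 = 655.5
  white: 1311 × 1/4 = 327.75
χ² = Σ (O − E)² / E
  red: (417 − 327.75)² / 327.75 = 24.3038
  pink: (592 − 655.5)² / 655.5 = 6.1514
  white: (302 − 327.75)² / 327.75 = 2.0231
χ² = 24.3038 + 6.1514 + 2.0231 = 32.4783 ≈ 32.478

32.478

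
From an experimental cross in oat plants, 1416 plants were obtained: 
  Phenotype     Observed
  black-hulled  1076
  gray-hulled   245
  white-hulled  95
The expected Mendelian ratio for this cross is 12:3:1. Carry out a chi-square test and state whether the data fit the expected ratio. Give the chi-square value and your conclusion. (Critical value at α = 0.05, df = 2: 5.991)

2.245; consistent

Total ratio parts = 16. Expected numbers out of 1416:
  black-hulled: 1416 × 12/16 = 1062
  gray-hulled: 1416 × 3/16 = 265.5
  white-hulled: 1416 × 1/16 = 88.5
χ² = Σ (O − E)² / E
  black-hulled: (1076 − 1062)² / 1062 = 0.1846
  gray-hulled: (245 − 265.5)² / 265.5 = 1.5829
  white-hulled: (95 − 88.5)² / 88.5 = 0.4774
χ² = 0.1846 + 1.5829 + 0.4774 = 2.2449 ≈ 2.245
Degrees of freedom = 3 − 1 = 2; critical value at α = 0.05 is 5.991.
Since 2.245 < 5.991, we fail to reject the null hypothesis — the data are consistent with the 12:3:1 ratio.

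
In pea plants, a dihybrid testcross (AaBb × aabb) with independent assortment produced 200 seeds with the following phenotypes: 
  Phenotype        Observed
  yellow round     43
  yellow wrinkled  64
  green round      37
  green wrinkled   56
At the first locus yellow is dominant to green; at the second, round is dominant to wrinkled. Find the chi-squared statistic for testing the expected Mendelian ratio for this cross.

A dihybrid testcross with independent assortment gives a 1:1:1:1 ratio.
Under the 1:1:1:1 hypothesis (Σ ratio = 4, N = 200):
  yellow round: 200 × 1/4 = 50
  yellow wrinkled: 200 × 1/4 = 50
  green round: 200 × 1/4 = 50
  green wrinkled: 200 × 1/4 = 50
χ² = Σ (O − E)² / E
  yellow round: (43 − 50)² / 50 = 0.9800
  yellow wrinkled: (64 − 50)² / 50 = 3.9200
  green round: (37 − 50)² / 50 = 3.3800
  green wrinkled: (56 − 50)² / 50 = 0.7200
χ² = 0.9800 + 3.9200 + 3.3800 + 0.7200 = 9.000

9.000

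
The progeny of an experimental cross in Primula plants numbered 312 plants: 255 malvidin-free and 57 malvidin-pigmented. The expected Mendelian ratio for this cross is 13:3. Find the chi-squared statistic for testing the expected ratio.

0.047

The 13:3 ratio has 16 parts, so with N = 312 the expected counts are:
  malvidin-free: 312 × 13/16 = 253.5
  malvidin-pigmented: 312 × 3/16 = 58.5
χ² = Σ (O − E)² / E
  malvidin-free: (255 − 253.5)² / 253.5 = 0.0089
  malvidin-pigmented: (57 − 58.5)² / 58.5 = 0.0385
χ² = 0.0089 + 0.0385 = 0.0474 ≈ 0.047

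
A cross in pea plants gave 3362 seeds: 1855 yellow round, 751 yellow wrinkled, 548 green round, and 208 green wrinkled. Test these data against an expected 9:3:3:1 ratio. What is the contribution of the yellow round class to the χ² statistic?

Total ratio parts = 16. Expected numbers out of 3362:
  yellow round: 3362 × 9/16 = 1891.125
  yellow wrinkled: 3362 × 3/16 = 630.375
  green round: 3362 × 3/16 = 630.375
  green wrinkled: 3362 × 1/16 = 210.125
Contribution of yellow round: (1855 − 1891.125)² / 1891.125 = 0.6901

0.690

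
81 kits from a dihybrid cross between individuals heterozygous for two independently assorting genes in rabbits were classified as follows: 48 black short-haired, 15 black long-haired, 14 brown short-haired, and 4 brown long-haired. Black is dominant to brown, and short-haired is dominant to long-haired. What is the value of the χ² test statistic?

0.449

A dihybrid F₂ with independent assortment and complete dominance at both loci gives a 9:3:3:1 phenotypic ratio.
Total ratio parts = 16. Expected numbers out of 81:
  black short-haired: 81 × 9/16 = 45.5625
  black long-haired: 81 × 3/16 = 15.1875
  brown short-haired: 81 × 3/16 = 15.1875
  brown long-haired: 81 × 1/16 = 5.0625
χ² = Σ (O − E)² / E
  black short-haired: (48 − 45.5625)² / 45.5625 = 0.1304
  black long-haired: (15 − 15.1875)² / 15.1875 = 0.0023
  brown short-haired: (14 − 15.1875)² / 15.1875 = 0.0928
  brown long-haired: (4 − 5.0625)² / 5.0625 = 0.2230
χ² = 0.1304 + 0.0023 + 0.0928 + 0.2230 = 0.4485 ≈ 0.449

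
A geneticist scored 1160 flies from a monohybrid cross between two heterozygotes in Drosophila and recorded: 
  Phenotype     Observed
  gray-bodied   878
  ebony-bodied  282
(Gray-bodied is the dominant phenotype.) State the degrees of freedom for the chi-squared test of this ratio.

1

For a monohybrid cross between heterozygotes with complete dominance, the expected phenotypic ratio is 3:1.
A goodness-of-fit test with 2 phenotype classes has df = 2 − 1 = 1.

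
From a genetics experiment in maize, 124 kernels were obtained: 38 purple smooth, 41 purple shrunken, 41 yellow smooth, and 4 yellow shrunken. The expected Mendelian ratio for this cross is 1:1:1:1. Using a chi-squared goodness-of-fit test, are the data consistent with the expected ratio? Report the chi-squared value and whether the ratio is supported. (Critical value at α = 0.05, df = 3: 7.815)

Under the 1:1:1:1 hypothesis (Σ ratio = 4, N = 124):
  purple smooth: 124 × 1/4 = 31
  purple shrunken: 124 × 1/4 = 31
  yellow smooth: 124 × 1/4 = 31
  yellow shrunken: 124 × 1/4 = 31
χ² = Σ (O − E)² / E
  purple smooth: (38 − 31)² / 31 = 1.5806
  purple shrunken: (41 − 31)² / 31 = 3.2258
  yellow smooth: (41 − 31)² / 31 = 3.2258
  yellow shrunken: (4 − 31)² / 31 = 23.5161
χ² = 1.5806 + 3.2258 + 3.2258 + 23.5161 = 31.5483 ≈ 31.548
Degrees of freedom = 4 − 1 = 3; critical value at α = 0.05 is 7.815.
Since 31.548 > 7.815, we reject the null hypothesis — the data do not fit the 1:1:1:1 ratio.

31.548; not consistent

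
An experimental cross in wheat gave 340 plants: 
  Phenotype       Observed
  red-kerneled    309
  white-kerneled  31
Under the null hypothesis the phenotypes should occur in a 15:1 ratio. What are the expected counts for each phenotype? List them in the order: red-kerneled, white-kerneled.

Total ratio parts = 16. Expected numbers out of 340:
  red-kerneled: 340 × 15/16 = 318.75
  white-kerneled: 340 × 1/16 = 21.25

318.75, 21.25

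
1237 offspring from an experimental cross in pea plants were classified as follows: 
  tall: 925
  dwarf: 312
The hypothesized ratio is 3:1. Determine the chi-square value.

Total ratio parts = 4. Expected numbers out of 1237:
  tall: 1237 × 3/4 = 927.75
  dwarf: 1237 × 1/4 = 309.25
χ² = Σ (O − E)² / E
  tall: (925 − 927.75)² / 927.75 = 0.0082
  dwarf: (312 − 309.25)² / 309.25 = 0.0245
χ² = 0.0082 + 0.0245 = 0.0327 ≈ 0.033

0.033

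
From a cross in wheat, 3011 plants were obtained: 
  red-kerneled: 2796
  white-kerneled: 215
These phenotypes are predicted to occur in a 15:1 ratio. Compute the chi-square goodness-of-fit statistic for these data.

4.075

Total ratio parts = 16. Expected numbers out of 3011:
  red-kerneled: 3011 × 15/16 = 2822.8125
  white-kerneled: 3011 × 1/16 = 188.1875
χ² = Σ (O − E)² / E
  red-kerneled: (2796 − 2822.8125)² / 2822.8125 = 0.2547
  white-kerneled: (215 − 188.1875)² / 188.1875 = 3.8202
χ² = 0.2547 + 3.8202 = 4.0749 ≈ 4.075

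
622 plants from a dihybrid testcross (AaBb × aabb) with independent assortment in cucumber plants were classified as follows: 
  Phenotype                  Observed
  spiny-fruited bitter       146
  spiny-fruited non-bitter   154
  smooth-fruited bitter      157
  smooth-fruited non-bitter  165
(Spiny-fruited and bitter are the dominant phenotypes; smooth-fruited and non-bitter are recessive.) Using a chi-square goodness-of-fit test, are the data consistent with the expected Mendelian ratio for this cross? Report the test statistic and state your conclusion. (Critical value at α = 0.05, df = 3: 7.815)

A dihybrid testcross with independent assortment gives a 1:1:1:1 ratio.
Under the 1:1:1:1 hypothesis (Σ ratio = 4, N = 622):
  spiny-fruited bitter: 622 × 1/4 = 155.5
  spiny-fruited non-bitter: 622 × 1/4 = 155.5
  smooth-fruited bitter: 622 × 1/4 = 155.5
  smooth-fruited non-bitter: 622 × 1/4 = 155.5
χ² = Σ (O − E)² / E
  spiny-fruited bitter: (146 − 155.5)² / 155.5 = 0.5804
  spiny-fruited non-bitter: (154 − 155.5)² / 155.5 = 0.0145
  smooth-fruited bitter: (157 − 155.5)² / 155.5 = 0.0145
  smooth-fruited non-bitter: (165 − 155.5)² / 155.5 = 0.5804
χ² = 0.5804 + 0.0145 + 0.0145 + 0.5804 = 1.1898 ≈ 1.190
Degrees of freedom = 4 − 1 = 3; critical value at α = 0.05 is 7.815.
Since 1.190 < 7.815, we fail to reject the null hypothesis — the data are consistent with the 1:1:1:1 ratio.

1.190; consistent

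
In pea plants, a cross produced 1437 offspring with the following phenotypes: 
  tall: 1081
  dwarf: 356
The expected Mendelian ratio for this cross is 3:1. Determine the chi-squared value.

Expected counts for N = 1437 under a 3:1 ratio (total parts = 4):
  tall: 1437 × 3/4 = 1077.75
  dwarf: 1437 × 1/4 = 359.25
χ² = Σ (O − E)² / E
  tall: (1081 − 1077.75)² / 1077.75 = 0.0098
  dwarf: (356 − 359.25)² / 359.25 = 0.0294
χ² = 0.0098 + 0.0294 = 0.0392 ≈ 0.039

0.039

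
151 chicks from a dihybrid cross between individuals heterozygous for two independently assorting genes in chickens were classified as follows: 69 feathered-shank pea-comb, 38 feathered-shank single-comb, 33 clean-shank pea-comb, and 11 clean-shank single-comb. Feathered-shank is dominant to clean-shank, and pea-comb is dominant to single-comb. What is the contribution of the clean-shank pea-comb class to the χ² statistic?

0.776

A dihybrid F₂ with independent assortment and complete dominance at both loci gives a 9:3:3:1 phenotypic ratio.
Expected counts for N = 151 under a 9:3:3:1 ratio (total parts = 16):
  feathered-shank pea-comb: 151 × 9/16 = 84.9375
  feathered-shank single-comb: 151 × 3/16 = 28.3125
  clean-shank pea-comb: 151 × 3/16 = 28.3125
  clean-shank single-comb: 151 × 1/16 = 9.4375
Contribution of clean-shank pea-comb: (33 − 28.3125)² / 28.3125 = 0.7761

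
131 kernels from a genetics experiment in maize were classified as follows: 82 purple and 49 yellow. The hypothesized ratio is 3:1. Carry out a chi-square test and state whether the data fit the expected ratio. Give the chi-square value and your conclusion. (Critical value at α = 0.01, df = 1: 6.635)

Total ratio parts = 4. Expected numbers out of 131:
  purple: 131 × 3/4 = 98.25
  yellow: 131 × 1/4 = 32.75
χ² = Σ (O − E)² / E
  purple: (82 − 98.25)² / 98.25 = 2.6877
  yellow: (49 − 32.75)² / 32.75 = 8.0630
χ² = 2.6877 + 8.0630 = 10.7507 ≈ 10.751
Degrees of freedom = 2 − 1 = 1; critical value at α = 0.01 is 6.635.
Since 10.751 > 6.635, we reject the null hypothesis — the data do not fit the 3:1 ratio.

10.751; not consistent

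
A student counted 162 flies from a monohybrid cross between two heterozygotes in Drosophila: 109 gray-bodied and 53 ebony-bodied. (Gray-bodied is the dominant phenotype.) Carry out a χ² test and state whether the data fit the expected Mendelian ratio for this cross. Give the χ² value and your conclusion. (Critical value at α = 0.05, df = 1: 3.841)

For a monohybrid cross between heterozygotes with complete dominance, the expected phenotypic ratio is 3:1.
Expected counts for N = 162 under a 3:1 ratio (total parts = 4):
  gray-bodied: 162 × 3/4 = 121.5
  ebony-bodied: 162 × 1/4 = 40.5
χ² = Σ (O − E)² / E
  gray-bodied: (109 − 121.5)² / 121.5 = 1.2860
  ebony-bodied: (53 − 40.5)² / 40.5 = 3.8580
χ² = 1.2860 + 3.8580 = 5.144
Degrees of freedom = 2 − 1 = 1; critical value at α = 0.05 is 3.841.
Since 5.144 > 3.841, we reject the null hypothesis — the data do not fit the 3:1 ratio.

5.144; not consistent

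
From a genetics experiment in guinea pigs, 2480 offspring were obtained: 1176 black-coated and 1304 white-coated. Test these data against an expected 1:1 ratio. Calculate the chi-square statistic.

6.606

Expected counts for N = 2480 under a 1:1 ratio (total parts = 2):
  black-coated: 2480 × 1/2 = 1240
  white-coated: 2480 × 1/2 = 1240
χ² = Σ (O − E)² / E
  black-coated: (1176 − 1240)² / 1240 = 3.3032
  white-coated: (1304 − 1240)² / 1240 = 3.3032
χ² = 3.3032 + 3.3032 = 6.6064 ≈ 6.606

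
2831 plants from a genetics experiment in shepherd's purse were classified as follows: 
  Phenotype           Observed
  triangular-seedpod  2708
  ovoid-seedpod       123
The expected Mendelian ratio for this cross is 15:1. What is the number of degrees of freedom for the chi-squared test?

1

A goodness-of-fit test with 2 phenotype classes has df = 2 − 1 = 1.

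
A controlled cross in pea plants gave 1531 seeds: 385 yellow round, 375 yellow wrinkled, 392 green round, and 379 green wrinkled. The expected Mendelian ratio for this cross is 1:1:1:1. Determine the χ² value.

0.430

Under the 1:1:1:1 hypothesis (Σ ratio = 4, N = 1531):
  yellow round: 1531 × 1/4 = 382.75
  yellow wrinkled: 1531 × 1/4 = 382.75
  green round: 1531 × 1/4 = 382.75
  green wrinkled: 1531 × 1/4 = 382.75
χ² = Σ (O − E)² / E
  yellow round: (385 − 382.75)² / 382.75 = 0.0132
  yellow wrinkled: (375 − 382.75)² / 382.75 = 0.1569
  green round: (392 − 382.75)² / 382.75 = 0.2235
  green wrinkled: (379 − 382.75)² / 382.75 = 0.0367
χ² = 0.0132 + 0.1569 + 0.2235 + 0.0367 = 0.4303 ≈ 0.430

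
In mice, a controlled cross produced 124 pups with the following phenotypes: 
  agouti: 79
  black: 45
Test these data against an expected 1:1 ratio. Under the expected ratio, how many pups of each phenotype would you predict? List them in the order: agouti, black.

62, 62

Under the 1:1 hypothesis (Σ ratio = 2, N = 124):
  agouti: 124 × 1/2 = 62
  black: 124 × 1/2 = 62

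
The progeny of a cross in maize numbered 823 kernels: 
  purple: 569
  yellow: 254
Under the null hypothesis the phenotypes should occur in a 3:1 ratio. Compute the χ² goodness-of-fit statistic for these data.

15.087

The 3:1 ratio has 4 parts, so with N = 823 the expected counts are:
  purple: 823 × 3/4 = 617.25
  yellow: 823 × 1/4 = 205.75
χ² = Σ (O − E)² / E
  purple: (569 − 617.25)² / 617.25 = 3.7717
  yellow: (254 − 205.75)² / 205.75 = 11.3150
χ² = 3.7717 + 11.3150 = 15.0867 ≈ 15.087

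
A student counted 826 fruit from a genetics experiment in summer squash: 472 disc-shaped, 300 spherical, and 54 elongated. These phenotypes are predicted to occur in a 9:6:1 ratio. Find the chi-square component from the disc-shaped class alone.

The 9:6:1 ratio has 16 parts, so with N = 826 the expected counts are:
  disc-shaped: 826 × 9/16 = 464.625
  spherical: 826 × 6/16 = 309.75
  elongated: 826 × 1/16 = 51.625
Contribution of disc-shaped: (472 − 464.625)² / 464.625 = 0.1171

0.117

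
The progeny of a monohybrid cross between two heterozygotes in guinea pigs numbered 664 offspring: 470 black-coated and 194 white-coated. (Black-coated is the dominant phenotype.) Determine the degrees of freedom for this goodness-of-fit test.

1

For a monohybrid cross between heterozygotes with complete dominance, the expected phenotypic ratio is 3:1.
A goodness-of-fit test with 2 phenotype classes has df = 2 − 1 = 1.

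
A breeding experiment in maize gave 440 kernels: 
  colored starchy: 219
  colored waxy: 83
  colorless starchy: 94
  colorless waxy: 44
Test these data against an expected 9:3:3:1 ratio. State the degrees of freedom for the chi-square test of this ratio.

3

A goodness-of-fit test with 4 phenotype classes has df = 4 − 1 = 3.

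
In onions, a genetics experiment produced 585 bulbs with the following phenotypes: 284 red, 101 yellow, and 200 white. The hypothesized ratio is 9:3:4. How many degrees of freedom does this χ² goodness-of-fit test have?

A goodness-of-fit test with 3 phenotype classes has df = 3 − 1 = 2.

2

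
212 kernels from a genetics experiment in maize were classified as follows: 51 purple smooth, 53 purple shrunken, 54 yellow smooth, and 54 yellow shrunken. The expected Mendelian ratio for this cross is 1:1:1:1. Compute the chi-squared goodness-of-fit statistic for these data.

0.113

Under the 1:1:1:1 hypothesis (Σ ratio = 4, N = 212):
  purple smooth: 212 × 1/4 = 53
  purple shrunken: 212 × 1/4 = 53
  yellow smooth: 212 × 1/4 = 53
  yellow shrunken: 212 × 1/4 = 53
χ² = Σ (O − E)² / E
  purple smooth: (51 − 53)² / 53 = 0.0755
  purple shrunken: (53 − 53)² / 53 = 0.0000
  yellow smooth: (54 − 53)² / 53 = 0.0189
  yellow shrunken: (54 − 53)² / 53 = 0.0189
χ² = 0.0755 + 0.0000 + 0.0189 + 0.0189 = 0.1133 ≈ 0.113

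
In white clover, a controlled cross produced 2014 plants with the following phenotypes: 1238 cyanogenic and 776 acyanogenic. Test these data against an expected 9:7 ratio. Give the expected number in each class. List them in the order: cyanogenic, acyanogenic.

1132.875, 881.125

The 9:7 ratio has 16 parts, so with N = 2014 the expected counts are:
  cyanogenic: 2014 × 9/16 = 1132.875
  acyanogenic: 2014 × 7/16 = 881.125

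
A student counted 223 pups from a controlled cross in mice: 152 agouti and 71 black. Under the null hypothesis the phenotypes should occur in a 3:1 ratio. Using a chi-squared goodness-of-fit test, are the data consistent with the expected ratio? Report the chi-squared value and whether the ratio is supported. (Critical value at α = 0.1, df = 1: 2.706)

5.562; not consistent

Under the 3:1 hypothesis (Σ ratio = 4, N = 223):
  agouti: 223 × 3/4 = 167.25
  black: 223 × 1/4 = 55.75
χ² = Σ (O − E)² / E
  agouti: (152 − 167.25)² / 167.25 = 1.3905
  black: (71 − 55.75)² / 55.75 = 4.1715
χ² = 1.3905 + 4.1715 = 5.562
Degrees of freedom = 2 − 1 = 1; critical value at α = 0.1 is 2.706.
Since 5.562 > 2.706, we reject the null hypothesis — the data do not fit the 3:1 ratio.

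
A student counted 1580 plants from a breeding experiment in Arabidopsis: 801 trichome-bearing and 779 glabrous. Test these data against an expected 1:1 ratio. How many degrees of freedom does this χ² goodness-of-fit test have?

A goodness-of-fit test with 2 phenotype classes has df = 2 − 1 = 1.

1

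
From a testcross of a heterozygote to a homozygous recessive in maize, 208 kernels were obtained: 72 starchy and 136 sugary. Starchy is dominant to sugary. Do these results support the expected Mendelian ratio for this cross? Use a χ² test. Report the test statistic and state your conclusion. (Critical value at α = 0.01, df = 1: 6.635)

19.692; not consistent

A testcross of a heterozygote (Aa × aa) gives a 1:1 phenotypic ratio.
Expected counts for N = 208 under a 1:1 ratio (total parts = 2):
  starchy: 208 × 1/2 = 104
  sugary: 208 × 1/2 = 104
χ² = Σ (O − E)² / E
  starchy: (72 − 104)² / 104 = 9.8462
  sugary: (136 − 104)² / 104 = 9.8462
χ² = 9.8462 + 9.8462 = 19.6924 ≈ 19.692
Degrees of freedom = 2 − 1 = 1; critical value at α = 0.01 is 6.635.
Since 19.692 > 6.635, we reject the null hypothesis — the data do not fit the 1:1 ratio.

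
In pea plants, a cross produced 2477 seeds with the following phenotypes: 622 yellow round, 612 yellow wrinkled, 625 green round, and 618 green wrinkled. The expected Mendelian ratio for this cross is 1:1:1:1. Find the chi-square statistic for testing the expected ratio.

The 1:1:1:1 ratio has 4 parts, so with N = 2477 the expected counts are:
  yellow round: 2477 × 1/4 = 619.25
  yellow wrinkled: 2477 × 1/4 = 619.25
  green round: 2477 × 1/4 = 619.25
  green wrinkled: 2477 × 1/4 = 619.25
χ² = Σ (O − E)² / E
  yellow round: (622 − 619.25)² / 619.25 = 0.0122
  yellow wrinkled: (612 − 619.25)² / 619.25 = 0.0849
  green round: (625 − 619.25)² / 619.25 = 0.0534
  green wrinkled: (618 − 619.25)² / 619.25 = 0.0025
χ² = 0.0122 + 0.0849 + 0.0534 + 0.0025 = 0.153

0.153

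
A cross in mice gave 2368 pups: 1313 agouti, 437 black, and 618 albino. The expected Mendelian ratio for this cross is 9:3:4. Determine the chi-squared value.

1.523

The 9:3:4 ratio has 16 parts, so with N = 2368 the expected counts are:
  agouti: 2368 × 9/16 = 1332
  black: 2368 × 3/16 = 444
  albino: 2368 × 4/16 = 592
χ² = Σ (O − E)² / E
  agouti: (1313 − 1332)² / 1332 = 0.2710
  black: (437 − 444)² / 444 = 0.1104
  albino: (618 − 592)² / 592 = 1.1419
χ² = 0.2710 + 0.1104 + 1.1419 = 1.5233 ≈ 1.523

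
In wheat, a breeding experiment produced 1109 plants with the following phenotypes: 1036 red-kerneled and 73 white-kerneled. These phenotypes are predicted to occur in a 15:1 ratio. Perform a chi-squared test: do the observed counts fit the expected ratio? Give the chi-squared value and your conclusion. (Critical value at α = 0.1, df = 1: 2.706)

0.209; consistent

The 15:1 ratio has 16 parts, so with N = 1109 the expected counts are:
  red-kerneled: 1109 × 15/16 = 1039.6875
  white-kerneled: 1109 × 1/16 = 69.3125
χ² = Σ (O − E)² / E
  red-kerneled: (1036 − 1039.6875)² / 1039.6875 = 0.0131
  white-kerneled: (73 − 69.3125)² / 69.3125 = 0.1962
χ² = 0.0131 + 0.1962 = 0.2093 ≈ 0.209
Degrees of freedom = 2 − 1 = 1; critical value at α = 0.1 is 2.706.
Since 0.209 < 2.706, we fail to reject the null hypothesis — the data are consistent with the 15:1 ratio.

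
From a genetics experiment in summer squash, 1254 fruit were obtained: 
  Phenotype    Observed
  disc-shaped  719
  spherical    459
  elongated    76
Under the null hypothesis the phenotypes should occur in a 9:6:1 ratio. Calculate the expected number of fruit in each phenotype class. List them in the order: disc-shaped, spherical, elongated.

705.375, 470.25, 78.375

Under the 9:6:1 hypothesis (Σ ratio = 16, N = 1254):
  disc-shaped: 1254 × 9/16 = 705.375
  spherical: 1254 × 6/16 = 470.25
  elongated: 1254 × 1/16 = 78.375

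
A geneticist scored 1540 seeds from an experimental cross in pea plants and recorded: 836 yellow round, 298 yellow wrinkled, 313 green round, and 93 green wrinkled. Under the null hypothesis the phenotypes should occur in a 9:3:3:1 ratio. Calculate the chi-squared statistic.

3.499

The 9:3:3:1 ratio has 16 parts, so with N = 1540 the expected counts are:
  yellow round: 1540 × 9/16 = 866.25
  yellow wrinkled: 1540 × 3/16 = 288.75
  green round: 1540 × 3/16 = 288.75
  green wrinkled: 1540 × 1/16 = 96.25
χ² = Σ (O − E)² / E
  yellow round: (836 − 866.25)² / 866.25 = 1.0563
  yellow wrinkled: (298 − 288.75)² / 288.75 = 0.2963
  green round: (313 − 288.75)² / 288.75 = 2.0366
  green wrinkled: (93 − 96.25)² / 96.25 = 0.1097
χ² = 1.0563 + 0.2963 + 2.0366 + 0.1097 = 3.4989 ≈ 3.499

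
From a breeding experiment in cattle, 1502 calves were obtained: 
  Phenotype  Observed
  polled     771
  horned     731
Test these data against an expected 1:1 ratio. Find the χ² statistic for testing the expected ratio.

1.065

Expected counts for N = 1502 under a 1:1 ratio (total parts = 2):
  polled: 1502 × 1/2 = 751
  horned: 1502 × 1/2 = 751
χ² = Σ (O − E)² / E
  polled: (771 − 751)² / 751 = 0.5326
  horned: (731 − 751)² / 751 = 0.5326
χ² = 0.5326 + 0.5326 = 1.0652 ≈ 1.065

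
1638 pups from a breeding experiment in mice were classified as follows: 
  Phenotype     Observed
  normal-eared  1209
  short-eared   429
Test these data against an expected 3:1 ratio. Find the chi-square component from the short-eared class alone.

The 3:1 ratio has 4 parts, so with N = 1638 the expected counts are:
  normal-eared: 1638 × 3/4 = 1228.5
  short-eared: 1638 × 1/4 = 409.5
Contribution of short-eared: (429 − 409.5)² / 409.5 = 0.9286

0.929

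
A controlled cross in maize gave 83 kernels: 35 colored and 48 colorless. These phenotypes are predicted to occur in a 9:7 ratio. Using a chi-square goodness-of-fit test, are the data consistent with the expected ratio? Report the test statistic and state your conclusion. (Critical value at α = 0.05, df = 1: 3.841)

Total ratio parts = 16. Expected numbers out of 83:
  colored: 83 × 9/16 = 46.6875
  colorless: 83 × 7/16 = 36.3125
χ² = Σ (O − E)² / E
  colored: (35 − 46.6875)² / 46.6875 = 2.9258
  colorless: (48 − 36.3125)² / 36.3125 = 3.7617
χ² = 2.9258 + 3.7617 = 6.6875 ≈ 6.688
Degrees of freedom = 2 − 1 = 1; critical value at α = 0.05 is 3.841.
Since 6.688 > 3.841, we reject the null hypothesis — the data do not fit the 9:7 ratio.

6.688; not consistent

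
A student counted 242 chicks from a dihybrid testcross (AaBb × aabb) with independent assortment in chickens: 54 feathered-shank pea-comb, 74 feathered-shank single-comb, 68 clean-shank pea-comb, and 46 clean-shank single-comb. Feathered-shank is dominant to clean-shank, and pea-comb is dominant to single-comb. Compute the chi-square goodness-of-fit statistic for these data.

A dihybrid testcross with independent assortment gives a 1:1:1:1 ratio.
Total ratio parts = 4. Expected numbers out of 242:
  feathered-shank pea-comb: 242 × 1/4 = 60.5
  feathered-shank single-comb: 242 × 1/4 = 60.5
  clean-shank pea-comb: 242 × 1/4 = 60.5
  clean-shank single-comb: 242 × 1/4 = 60.5
χ² = Σ (O − E)² / E
  feathered-shank pea-comb: (54 − 60.5)² / 60.5 = 0.6983
  feathered-shank single-comb: (74 − 60.5)² / 60.5 = 3.0124
  clean-shank pea-comb: (68 − 60.5)² / 60.5 = 0.9298
  clean-shank single-comb: (46 − 60.5)² / 60.5 = 3.4752
χ² = 0.6983 + 3.0124 + 0.9298 + 3.4752 = 8.1157 ≈ 8.116

8.116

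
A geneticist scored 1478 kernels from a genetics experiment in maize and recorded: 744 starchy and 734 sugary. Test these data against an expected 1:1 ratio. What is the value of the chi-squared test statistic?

0.068

Expected counts for N = 1478 under a 1:1 ratio (total parts = 2):
  starchy: 1478 × 1/2 = 739
  sugary: 1478 × 1/2 = 739
χ² = Σ (O − E)² / E
  starchy: (744 − 739)² / 739 = 0.0338
  sugary: (734 − 739)² / 739 = 0.0338
χ² = 0.0338 + 0.0338 = 0.0676 ≈ 0.068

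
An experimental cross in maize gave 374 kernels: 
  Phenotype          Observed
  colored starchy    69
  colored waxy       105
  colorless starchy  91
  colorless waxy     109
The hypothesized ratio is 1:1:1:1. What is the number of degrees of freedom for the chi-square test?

3

A goodness-of-fit test with 4 phenotype classes has df = 4 − 1 = 3.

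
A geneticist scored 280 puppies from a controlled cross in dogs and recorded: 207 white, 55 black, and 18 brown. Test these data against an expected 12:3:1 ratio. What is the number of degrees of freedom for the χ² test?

2

A goodness-of-fit test with 3 phenotype classes has df = 3 − 1 = 2.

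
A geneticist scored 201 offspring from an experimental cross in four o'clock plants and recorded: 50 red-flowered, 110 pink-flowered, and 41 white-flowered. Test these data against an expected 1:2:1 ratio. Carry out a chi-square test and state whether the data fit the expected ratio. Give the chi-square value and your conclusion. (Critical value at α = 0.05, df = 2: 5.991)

The 1:2:1 ratio has 4 parts, so with N = 201 the expected counts are:
  red-flowered: 201 × 1/4 = 50.25
  pink-flowered: 201 × 2/4 = 100.5
  white-flowered: 201 × 1/4 = 50.25
χ² = Σ (O − E)² / E
  red-flowered: (50 − 50.25)² / 50.25 = 0.0012
  pink-flowered: (110 − 100.5)² / 100.5 = 0.8980
  white-flowered: (41 − 50.25)² / 50.25 = 1.7027
χ² = 0.0012 + 0.8980 + 1.7027 = 2.6019 ≈ 2.602
Degrees of freedom = 3 − 1 = 2; critical value at α = 0.05 is 5.991.
Since 2.602 < 5.991, we fail to reject the null hypothesis — the data are consistent with the 1:2:1 ratio.

2.602; consistent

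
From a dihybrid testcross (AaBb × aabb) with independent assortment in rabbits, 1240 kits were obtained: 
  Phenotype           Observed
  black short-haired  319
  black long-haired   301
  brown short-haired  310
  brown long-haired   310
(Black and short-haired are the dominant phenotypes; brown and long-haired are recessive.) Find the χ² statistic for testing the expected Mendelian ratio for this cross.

0.523

A dihybrid testcross with independent assortment gives a 1:1:1:1 ratio.
Under the 1:1:1:1 hypothesis (Σ ratio = 4, N = 1240):
  black short-haired: 1240 × 1/4 = 310
  black long-haired: 1240 × 1/4 = 310
  brown short-haired: 1240 × 1/4 = 310
  brown long-haired: 1240 × 1/4 = 310
χ² = Σ (O − E)² / E
  black short-haired: (319 − 310)² / 310 = 0.2613
  black long-haired: (301 − 310)² / 310 = 0.2613
  brown short-haired: (310 − 310)² / 310 = 0.0000
  brown long-haired: (310 − 310)² / 310 = 0.0000
χ² = 0.2613 + 0.2613 + 0.0000 + 0.0000 = 0.5226 ≈ 0.523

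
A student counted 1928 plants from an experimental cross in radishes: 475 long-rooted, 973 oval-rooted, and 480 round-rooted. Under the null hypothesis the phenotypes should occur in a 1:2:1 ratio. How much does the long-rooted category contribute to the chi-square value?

0.102

The 1:2:1 ratio has 4 parts, so with N = 1928 the expected counts are:
  long-rooted: 1928 × 1/4 = 482
  oval-rooted: 1928 × 2/4 = 964
  round-rooted: 1928 × 1/4 = 482
Contribution of long-rooted: (475 − 482)² / 482 = 0.1017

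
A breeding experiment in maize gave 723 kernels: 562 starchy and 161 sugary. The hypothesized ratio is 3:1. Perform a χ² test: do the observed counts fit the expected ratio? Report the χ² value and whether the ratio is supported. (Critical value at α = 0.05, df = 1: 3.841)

Expected counts for N = 723 under a 3:1 ratio (total parts = 4):
  starchy: 723 × 3/4 = 542.25
  sugary: 723 × 1/4 = 180.75
χ² = Σ (O − E)² / E
  starchy: (562 − 542.25)² / 542.25 = 0.7193
  sugary: (161 − 180.75)² / 180.75 = 2.1580
χ² = 0.7193 + 2.1580 = 2.8773 ≈ 2.877
Degrees of freedom = 2 − 1 = 1; critical value at α = 0.05 is 3.841.
Since 2.877 < 3.841, we fail to reject the null hypothesis — the data are consistent with the 3:1 ratio.

2.877; consistent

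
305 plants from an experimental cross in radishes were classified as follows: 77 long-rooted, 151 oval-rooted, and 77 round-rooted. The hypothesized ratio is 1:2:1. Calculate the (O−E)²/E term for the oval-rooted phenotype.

Under the 1:2:1 hypothesis (Σ ratio = 4, N = 305):
  long-rooted: 305 × 1/4 = 76.25
  oval-rooted: 305 × 2/4 = 152.5
  round-rooted: 305 × 1/4 = 76.25
Contribution of oval-rooted: (151 − 152.5)² / 152.5 = 0.0148

0.015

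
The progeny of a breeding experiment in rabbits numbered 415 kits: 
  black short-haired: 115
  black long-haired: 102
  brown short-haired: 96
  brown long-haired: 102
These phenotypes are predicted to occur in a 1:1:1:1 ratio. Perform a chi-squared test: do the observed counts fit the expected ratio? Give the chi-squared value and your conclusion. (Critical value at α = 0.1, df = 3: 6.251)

The 1:1:1:1 ratio has 4 parts, so with N = 415 the expected counts are:
  black short-haired: 415 × 1/4 = 103.75
  black long-haired: 415 × 1/4 = 103.75
  brown short-haired: 415 × 1/4 = 103.75
  brown long-haired: 415 × 1/4 = 103.75
χ² = Σ (O − E)² / E
  black short-haired: (115 − 103.75)² / 103.75 = 1.2199
  black long-haired: (102 − 103.75)² / 103.75 = 0.0295
  brown short-haired: (96 − 103.75)² / 103.75 = 0.5789
  brown long-haired: (102 − 103.75)² / 103.75 = 0.0295
χ² = 1.2199 + 0.0295 + 0.5789 + 0.0295 = 1.8578 ≈ 1.858
Degrees of freedom = 4 − 1 = 3; critical value at α = 0.1 is 6.251.
Since 1.858 < 6.251, we fail to reject the null hypothesis — the data are consistent with the 1:1:1:1 ratio.

1.858; consistent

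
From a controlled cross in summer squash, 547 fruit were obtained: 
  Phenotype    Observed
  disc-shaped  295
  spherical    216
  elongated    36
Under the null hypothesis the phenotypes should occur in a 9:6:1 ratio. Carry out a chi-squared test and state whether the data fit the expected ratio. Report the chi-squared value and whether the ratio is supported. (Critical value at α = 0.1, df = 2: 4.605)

1.196; consistent

Total ratio parts = 16. Expected numbers out of 547:
  disc-shaped: 547 × 9/16 = 307.6875
  spherical: 547 × 6/16 = 205.125
  elongated: 547 × 1/16 = 34.1875
χ² = Σ (O − E)² / E
  disc-shaped: (295 − 307.6875)² / 307.6875 = 0.5232
  spherical: (216 − 205.125)² / 205.125 = 0.5766
  elongated: (36 − 34.1875)² / 34.1875 = 0.0961
χ² = 0.5232 + 0.5766 + 0.0961 = 1.1959 ≈ 1.196
Degrees of freedom = 3 − 1 = 2; critical value at α = 0.1 is 4.605.
Since 1.196 < 4.605, we fail to reject the null hypothesis — the data are consistent with the 9:6:1 ratio.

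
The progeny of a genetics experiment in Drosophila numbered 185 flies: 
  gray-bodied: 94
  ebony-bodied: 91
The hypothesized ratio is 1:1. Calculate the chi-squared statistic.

Expected counts for N = 185 under a 1:1 ratio (total parts = 2):
  gray-bodied: 185 × 1/2 = 92.5
  ebony-bodied: 185 × 1/2 = 92.5
χ² = Σ (O − E)² / E
  gray-bodied: (94 − 92.5)² / 92.5 = 0.0243
  ebony-bodied: (91 − 92.5)² / 92.5 = 0.0243
χ² = 0.0243 + 0.0243 = 0.0486 ≈ 0.049

0.049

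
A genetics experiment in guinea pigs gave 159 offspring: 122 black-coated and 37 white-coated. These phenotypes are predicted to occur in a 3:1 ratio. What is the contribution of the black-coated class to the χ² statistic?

Total ratio parts = 4. Expected numbers out of 159:
  black-coated: 159 × 3/4 = 119.25
  white-coated: 159 × 1/4 = 39.75
Contribution of black-coated: (122 − 119.25)² / 119.25 = 0.0634

0.063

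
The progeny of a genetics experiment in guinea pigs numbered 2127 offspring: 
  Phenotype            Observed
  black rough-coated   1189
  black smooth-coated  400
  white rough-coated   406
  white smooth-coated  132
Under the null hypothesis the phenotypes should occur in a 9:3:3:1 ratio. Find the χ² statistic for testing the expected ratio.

0.186

The 9:3:3:1 ratio has 16 parts, so with N = 2127 the expected counts are:
  black rough-coated: 2127 × 9/16 = 1196.4375
  black smooth-coated: 2127 × 3/16 = 398.8125
  white rough-coated: 2127 × 3/16 = 398.8125
  white smooth-coated: 2127 × 1/16 = 132.9375
χ² = Σ (O − E)² / E
  black rough-coated: (1189 − 1196.4375)² / 1196.4375 = 0.0462
  black smooth-coated: (400 − 398.8125)² / 398.8125 = 0.0035
  white rough-coated: (406 − 398.8125)² / 398.8125 = 0.1295
  white smooth-coated: (132 − 132.9375)² / 132.9375 = 0.0066
χ² = 0.0462 + 0.0035 + 0.1295 + 0.0066 = 0.1858 ≈ 0.186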